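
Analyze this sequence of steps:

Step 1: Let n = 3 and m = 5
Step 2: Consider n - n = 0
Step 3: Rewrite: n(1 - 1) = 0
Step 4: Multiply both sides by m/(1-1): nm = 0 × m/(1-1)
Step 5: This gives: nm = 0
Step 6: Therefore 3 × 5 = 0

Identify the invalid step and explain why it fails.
Step 4: Multiply both sides by m/(1-1): nm = 0 × m/(1-1)

Step 4 multiplies both sides by m/(1-1). However, 1-1 = 0, so this is multiplication by m/0, which is undefined. We cannot multiply by an undefined expression.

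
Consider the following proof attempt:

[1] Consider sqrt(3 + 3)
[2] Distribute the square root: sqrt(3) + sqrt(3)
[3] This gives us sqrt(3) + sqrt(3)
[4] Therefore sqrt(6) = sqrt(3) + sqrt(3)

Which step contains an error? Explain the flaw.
Step 2: Distribute the square root: sqrt(3) + sqrt(3)

Step 2 incorrectly 'distributes' the square root over addition. The square root function does not distribute: sqrt(a + b) ≠ sqrt(a) + sqrt(b). In fact, sqrt(3 + 3) = sqrt(6) ≈ 2.4495, while sqrt(3) + sqrt(3) ≈ 3.4641.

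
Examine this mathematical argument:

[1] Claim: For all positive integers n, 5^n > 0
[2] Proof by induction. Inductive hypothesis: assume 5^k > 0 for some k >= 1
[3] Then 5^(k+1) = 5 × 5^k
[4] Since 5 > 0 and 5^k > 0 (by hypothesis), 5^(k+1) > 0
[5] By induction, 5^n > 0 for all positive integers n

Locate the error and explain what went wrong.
Step 5: By induction, 5^n > 0 for all positive integers n

Step 5 concludes the proof by induction, but no base case was ever established. A valid induction proof requires: (1) a base case proving 5^1 > 0, and (2) an inductive step showing IF 5^k > 0 THEN 5^(k+1) > 0. Steps 2-4 correctly establish the inductive step, but without the base case the conclusion in step 5 does not follow.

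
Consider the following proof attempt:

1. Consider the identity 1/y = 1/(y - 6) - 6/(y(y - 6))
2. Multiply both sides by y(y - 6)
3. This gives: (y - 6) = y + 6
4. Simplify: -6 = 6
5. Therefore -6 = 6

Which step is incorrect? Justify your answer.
Step 3: This gives: (y - 6) = y + 6

Step 3 makes a sign error when clearing denominators. Multiplying -6/(y(y - 6)) by y(y - 6) gives -6, not +6. The correct result is (y - 6) = y - 6, which is trivially true, not (y - 6) = y + 6. (Step 1 is a valid identity: 1/(y - 6) - 6/(y(y - 6)) = (y - 6)/(y(y - 6)) = 1/y.)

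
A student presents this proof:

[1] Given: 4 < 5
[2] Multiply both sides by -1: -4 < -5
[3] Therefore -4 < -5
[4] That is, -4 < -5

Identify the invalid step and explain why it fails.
Step 2: Multiply both sides by -1: -4 < -5

Step 2 multiplies both sides by -1 but fails to reverse the inequality sign. When multiplying (or dividing) an inequality by a negative number, the direction must be reversed. Since 4 < 5, we should get -4 > -5, i.e., -4 > -5.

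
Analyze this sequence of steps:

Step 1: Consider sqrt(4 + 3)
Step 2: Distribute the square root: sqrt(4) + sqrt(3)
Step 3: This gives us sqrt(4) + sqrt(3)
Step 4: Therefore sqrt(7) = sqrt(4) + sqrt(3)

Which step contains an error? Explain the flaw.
Step 2: Distribute the square root: sqrt(4) + sqrt(3)

Step 2 incorrectly 'distributes' the square root over addition. The square root function does not distribute: sqrt(a + b) ≠ sqrt(a) + sqrt(b). In fact, sqrt(4 + 3) = sqrt(7) ≈ 2.6458, while sqrt(4) + sqrt(3) ≈ 3.7321.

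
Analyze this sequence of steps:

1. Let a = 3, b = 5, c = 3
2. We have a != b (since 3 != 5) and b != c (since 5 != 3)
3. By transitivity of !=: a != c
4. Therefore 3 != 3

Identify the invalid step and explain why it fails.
Step 3: By transitivity of !=: a != c

Step 3 incorrectly applies transitivity to the '!=' relation. Transitivity states: if a R b and b R c, then a R c. However, '!=' is not transitive. Counterexample: 3 != 5 and 5 != 3, but 3 = 3 (both equal 3). Transitivity holds for relations like <, <=, =, but not for !=.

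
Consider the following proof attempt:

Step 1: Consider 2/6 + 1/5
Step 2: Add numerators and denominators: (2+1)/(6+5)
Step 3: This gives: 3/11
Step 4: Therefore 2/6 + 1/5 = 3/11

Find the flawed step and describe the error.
Step 2: Add numerators and denominators: (2+1)/(6+5)

Step 2 incorrectly adds fractions by separately adding numerators and denominators. This is wrong. The correct method requires a common denominator: 2/6 + 1/5 = (2×5 + 1×6)/(6×5) = 16/30 = 8/15. The method used gives 3/11, which is different.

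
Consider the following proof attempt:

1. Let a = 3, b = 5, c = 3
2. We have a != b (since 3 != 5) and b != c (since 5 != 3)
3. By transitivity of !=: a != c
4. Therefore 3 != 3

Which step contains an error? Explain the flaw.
Step 3: By transitivity of !=: a != c

Step 3 incorrectly applies transitivity to the '!=' relation. Transitivity states: if a R b and b R c, then a R c. However, '!=' is not transitive. Counterexample: 3 != 5 and 5 != 3, but 3 = 3 (both equal 3). Transitivity holds for relations like <, <=, =, but not for !=.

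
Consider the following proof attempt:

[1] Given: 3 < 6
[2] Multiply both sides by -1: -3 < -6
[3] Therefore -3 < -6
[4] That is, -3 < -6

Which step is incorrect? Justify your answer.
Step 2: Multiply both sides by -1: -3 < -6

Step 2 multiplies both sides by -1 but fails to reverse the inequality sign. When multiplying (or dividing) an inequality by a negative number, the direction must be reversed. Since 3 < 6, we should get -3 > -6, i.e., -3 > -6.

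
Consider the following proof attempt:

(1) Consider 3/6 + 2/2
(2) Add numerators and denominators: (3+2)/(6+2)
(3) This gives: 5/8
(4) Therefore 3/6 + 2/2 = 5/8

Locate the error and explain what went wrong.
Step 2: Add numerators and denominators: (3+2)/(6+2)

Step 2 incorrectly adds fractions by separately adding numerators and denominators. This is wrong. The correct method requires a common denominator: 3/6 + 2/2 = (3×2 + 2×6)/(6×2) = 18/12 = 3/2. The method used gives 5/8, which is different.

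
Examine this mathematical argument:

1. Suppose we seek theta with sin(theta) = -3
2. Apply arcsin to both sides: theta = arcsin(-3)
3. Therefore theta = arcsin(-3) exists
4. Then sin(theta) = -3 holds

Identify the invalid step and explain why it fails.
Step 2: Apply arcsin to both sides: theta = arcsin(-3)

Step 2 applies arcsin to -3. However, arcsin(x) is only defined for x in [-1, 1] because sin(theta) can only produce values in that range. Since |-3| > 1, arcsin(-3) is undefined. There is no angle whose sine equals -3.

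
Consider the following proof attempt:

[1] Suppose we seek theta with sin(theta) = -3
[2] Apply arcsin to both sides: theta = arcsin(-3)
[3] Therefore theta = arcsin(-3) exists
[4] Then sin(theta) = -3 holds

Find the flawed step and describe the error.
Step 2: Apply arcsin to both sides: theta = arcsin(-3)

Step 2 applies arcsin to -3. However, arcsin(x) is only defined for x in [-1, 1] because sin(theta) can only produce values in that range. Since |-3| > 1, arcsin(-3) is undefined. There is no angle whose sine equals -3.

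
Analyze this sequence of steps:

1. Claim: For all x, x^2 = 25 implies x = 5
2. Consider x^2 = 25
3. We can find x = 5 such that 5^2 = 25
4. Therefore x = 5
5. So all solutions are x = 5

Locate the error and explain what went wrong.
Step 4: Therefore x = 5

Step 4 incorrectly concludes that x = 5 is the only solution. The proof shows that x = 5 is A solution (existence), but does not show it is the ONLY solution (uniqueness). In fact, x = -5 is also a solution since (-5)^2 = 25. Finding one solution doesn't prove there are no others.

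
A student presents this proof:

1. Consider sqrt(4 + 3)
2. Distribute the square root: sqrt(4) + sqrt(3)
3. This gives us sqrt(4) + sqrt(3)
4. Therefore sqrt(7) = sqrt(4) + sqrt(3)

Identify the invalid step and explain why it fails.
Step 2: Distribute the square root: sqrt(4) + sqrt(3)

Step 2 incorrectly 'distributes' the square root over addition. The square root function does not distribute: sqrt(a + b) ≠ sqrt(a) + sqrt(b). In fact, sqrt(4 + 3) = sqrt(7) ≈ 2.6458, while sqrt(4) + sqrt(3) ≈ 3.7321.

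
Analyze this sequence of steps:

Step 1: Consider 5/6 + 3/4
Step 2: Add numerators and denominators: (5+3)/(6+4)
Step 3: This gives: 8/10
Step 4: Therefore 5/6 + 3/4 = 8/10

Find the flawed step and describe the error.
Step 2: Add numerators and denominators: (5+3)/(6+4)

Step 2 incorrectly adds fractions by separately adding numerators and denominators. This is wrong. The correct method requires a common denominator: 5/6 + 3/4 = (5×4 + 3×6)/(6×4) = 38/24 = 19/12. The method used gives 8/10, which is different.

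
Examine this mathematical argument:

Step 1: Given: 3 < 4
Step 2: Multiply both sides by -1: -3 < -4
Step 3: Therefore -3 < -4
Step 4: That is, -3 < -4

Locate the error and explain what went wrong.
Step 2: Multiply both sides by -1: -3 < -4

Step 2 multiplies both sides by -1 but fails to reverse the inequality sign. When multiplying (or dividing) an inequality by a negative number, the direction must be reversed. Since 3 < 4, we should get -3 > -4, i.e., -3 > -4.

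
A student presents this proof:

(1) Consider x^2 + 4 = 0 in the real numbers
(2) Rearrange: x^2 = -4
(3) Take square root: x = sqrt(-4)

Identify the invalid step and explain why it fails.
Step 3: Take square root: x = sqrt(-4)

Step 3 takes the square root of -4, which is negative. In the real number system, the square root of a negative number is undefined. The equation x^2 + 4 = 0 has no real solutions. Square roots of negative numbers only exist in the complex numbers.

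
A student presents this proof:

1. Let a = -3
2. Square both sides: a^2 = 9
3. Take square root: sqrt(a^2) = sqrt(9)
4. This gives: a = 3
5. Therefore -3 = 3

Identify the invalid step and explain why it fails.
Step 4: This gives: a = 3

Step 4 incorrectly states that sqrt(a^2) = a. The correct identity is sqrt(a^2) = |a|. Since a = -3 < 0, we have sqrt(a^2) = |-3| = 3, not a = -3.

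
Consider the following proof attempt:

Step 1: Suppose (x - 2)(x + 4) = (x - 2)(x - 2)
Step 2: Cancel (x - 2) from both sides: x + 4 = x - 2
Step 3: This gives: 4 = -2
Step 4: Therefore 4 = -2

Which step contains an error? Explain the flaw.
Step 2: Cancel (x - 2) from both sides: x + 4 = x - 2

Step 2 cancels (x - 2) from both sides. This is only valid if (x - 2) ≠ 0, i.e., x ≠ 2. When x = 2, both sides equal zero regardless of the other factors. The correct approach requires considering x = 2 as a separate case.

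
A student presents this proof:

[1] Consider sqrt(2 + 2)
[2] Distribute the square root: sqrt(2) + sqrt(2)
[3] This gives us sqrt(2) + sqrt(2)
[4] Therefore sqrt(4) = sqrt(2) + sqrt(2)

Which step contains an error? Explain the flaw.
Step 2: Distribute the square root: sqrt(2) + sqrt(2)

Step 2 incorrectly 'distributes' the square root over addition. The square root function does not distribute: sqrt(a + b) ≠ sqrt(a) + sqrt(b). In fact, sqrt(2 + 2) = sqrt(4) ≈ 2.0000, while sqrt(2) + sqrt(2) ≈ 2.8284.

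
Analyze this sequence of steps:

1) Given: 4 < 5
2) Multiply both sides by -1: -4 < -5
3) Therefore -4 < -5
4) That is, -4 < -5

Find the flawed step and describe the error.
Step 2: Multiply both sides by -1: -4 < -5

Step 2 multiplies both sides by -1 but fails to reverse the inequality sign. When multiplying (or dividing) an inequality by a negative number, the direction must be reversed. Since 4 < 5, we should get -4 > -5, i.e., -4 > -5.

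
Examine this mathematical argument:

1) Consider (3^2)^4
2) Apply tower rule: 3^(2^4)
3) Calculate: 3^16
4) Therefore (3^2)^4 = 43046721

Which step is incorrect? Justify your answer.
Step 2: Apply tower rule: 3^(2^4)

Step 2 incorrectly states that (a^b)^c = a^(b^c). The correct rule is (a^b)^c = a^(b×c). The actual value is (3^2)^4 = 3^8 = 6561, not 3^16 = 43046721.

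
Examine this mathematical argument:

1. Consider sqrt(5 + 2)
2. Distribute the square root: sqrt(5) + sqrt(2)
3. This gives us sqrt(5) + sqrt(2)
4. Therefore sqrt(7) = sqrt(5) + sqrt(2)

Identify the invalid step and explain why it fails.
Step 2: Distribute the square root: sqrt(5) + sqrt(2)

Step 2 incorrectly 'distributes' the square root over addition. The square root function does not distribute: sqrt(a + b) ≠ sqrt(a) + sqrt(b). In fact, sqrt(5 + 2) = sqrt(7) ≈ 2.6458, while sqrt(5) + sqrt(2) ≈ 3.6503.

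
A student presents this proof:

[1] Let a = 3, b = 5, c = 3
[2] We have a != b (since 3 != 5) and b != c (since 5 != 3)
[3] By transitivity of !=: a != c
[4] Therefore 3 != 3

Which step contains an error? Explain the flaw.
Step 3: By transitivity of !=: a != c

Step 3 incorrectly applies transitivity to the '!=' relation. Transitivity states: if a R b and b R c, then a R c. However, '!=' is not transitive. Counterexample: 3 != 5 and 5 != 3, but 3 = 3 (both equal 3). Transitivity holds for relations like <, <=, =, but not for !=.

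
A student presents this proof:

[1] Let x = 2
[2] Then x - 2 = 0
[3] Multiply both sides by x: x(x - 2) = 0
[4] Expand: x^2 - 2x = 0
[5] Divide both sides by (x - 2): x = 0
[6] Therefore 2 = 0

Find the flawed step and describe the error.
Step 5: Divide both sides by (x - 2): x = 0

Step 5 divides both sides by (x - 2). However, since x = 2, we have (x - 2) = 0. Division by zero is undefined, making this step invalid.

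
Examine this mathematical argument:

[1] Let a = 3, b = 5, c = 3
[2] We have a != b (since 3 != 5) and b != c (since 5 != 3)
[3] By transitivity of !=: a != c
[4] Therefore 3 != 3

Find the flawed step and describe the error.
Step 3: By transitivity of !=: a != c

Step 3 incorrectly applies transitivity to the '!=' relation. Transitivity states: if a R b and b R c, then a R c. However, '!=' is not transitive. Counterexample: 3 != 5 and 5 != 3, but 3 = 3 (both equal 3). Transitivity holds for relations like <, <=, =, but not for !=.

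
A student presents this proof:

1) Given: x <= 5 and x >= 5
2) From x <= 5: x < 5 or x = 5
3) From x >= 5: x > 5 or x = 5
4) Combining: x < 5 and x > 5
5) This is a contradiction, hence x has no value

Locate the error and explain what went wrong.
Step 4: Combining: x < 5 and x > 5

Step 4 incorrectly combines the conditions. From x <= 5 and x >= 5, the intersection is x = 5. The error treats the 'or' cases as 'and' requirements. The correct conclusion is that x = 5 is the unique solution, not that no solution exists.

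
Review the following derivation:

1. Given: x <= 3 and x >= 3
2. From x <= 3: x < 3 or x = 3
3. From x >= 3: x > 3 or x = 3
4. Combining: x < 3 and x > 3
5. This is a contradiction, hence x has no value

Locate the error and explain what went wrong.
Step 4: Combining: x < 3 and x > 3

Step 4 incorrectly combines the conditions. From x <= 3 and x >= 3, the intersection is x = 3. The error treats the 'or' cases as 'and' requirements. The correct conclusion is that x = 3 is the unique solution, not that no solution exists.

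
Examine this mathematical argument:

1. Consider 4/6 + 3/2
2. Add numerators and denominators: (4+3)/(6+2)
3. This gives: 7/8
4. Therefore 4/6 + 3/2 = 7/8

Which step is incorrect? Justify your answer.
Step 2: Add numerators and denominators: (4+3)/(6+2)

Step 2 incorrectly adds fractions by separately adding numerators and denominators. This is wrong. The correct method requires a common denominator: 4/6 + 3/2 = (4×2 + 3×6)/(6×2) = 26/12 = 13/6. The method used gives 7/8, which is different.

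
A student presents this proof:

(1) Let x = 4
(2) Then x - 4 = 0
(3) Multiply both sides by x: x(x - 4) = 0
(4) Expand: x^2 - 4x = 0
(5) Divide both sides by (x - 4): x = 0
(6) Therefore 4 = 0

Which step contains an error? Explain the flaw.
Step 5: Divide both sides by (x - 4): x = 0

Step 5 divides both sides by (x - 4). However, since x = 4, we have (x - 4) = 0. Division by zero is undefined, making this step invalid.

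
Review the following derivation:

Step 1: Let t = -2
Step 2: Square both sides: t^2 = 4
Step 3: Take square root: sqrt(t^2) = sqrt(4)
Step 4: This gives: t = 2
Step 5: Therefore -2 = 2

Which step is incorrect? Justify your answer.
Step 4: This gives: t = 2

Step 4 incorrectly states that sqrt(t^2) = t. The correct identity is sqrt(t^2) = |t|. Since t = -2 < 0, we have sqrt(t^2) = |-2| = 2, not t = -2.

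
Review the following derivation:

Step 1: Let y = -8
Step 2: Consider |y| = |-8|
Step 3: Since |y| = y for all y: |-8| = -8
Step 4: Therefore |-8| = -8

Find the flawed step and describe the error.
Step 3: Since |y| = y for all y: |-8| = -8

Step 3 incorrectly states that |y| = y for all y. The correct definition is |y| = y when y >= 0, and |y| = -y when y < 0. Since -8 < 0, we have |-8| = -(-8) = 8, not -8.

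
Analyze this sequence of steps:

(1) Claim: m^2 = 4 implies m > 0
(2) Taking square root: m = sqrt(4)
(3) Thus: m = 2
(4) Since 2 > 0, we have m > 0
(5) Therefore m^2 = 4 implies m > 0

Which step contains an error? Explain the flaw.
Step 2: Taking square root: m = sqrt(4)

Step 2 takes the square root and assumes the positive root only. The equation m^2 = 4 actually has two solutions: m = 2 and m = -2. The proof silently assumes m > 0 without justification, then uses this assumption to conclude m > 0, which is circular. The counterexample m = -2 shows the claim is false.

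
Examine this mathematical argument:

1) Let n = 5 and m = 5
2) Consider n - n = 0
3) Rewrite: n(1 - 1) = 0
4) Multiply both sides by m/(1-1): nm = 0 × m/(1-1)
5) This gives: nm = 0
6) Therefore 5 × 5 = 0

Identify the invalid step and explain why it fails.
Step 4: Multiply both sides by m/(1-1): nm = 0 × m/(1-1)

Step 4 multiplies both sides by m/(1-1). However, 1-1 = 0, so this is multiplication by m/0, which is undefined. We cannot multiply by an undefined expression.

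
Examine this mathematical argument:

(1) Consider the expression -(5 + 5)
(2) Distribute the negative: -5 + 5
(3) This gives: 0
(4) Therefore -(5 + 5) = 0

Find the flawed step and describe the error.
Step 2: Distribute the negative: -5 + 5

Step 2 incorrectly distributes the negative sign. The correct distribution is -(5 + 5) = -5 - 5 = -10. The negative must be applied to both terms, not just the first. The error treats -(5 + 5) as -5 + 5, which equals 0 instead of -10.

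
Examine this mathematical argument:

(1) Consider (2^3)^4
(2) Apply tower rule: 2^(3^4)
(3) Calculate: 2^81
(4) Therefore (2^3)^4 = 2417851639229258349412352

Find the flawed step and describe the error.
Step 2: Apply tower rule: 2^(3^4)

Step 2 incorrectly states that (a^b)^c = a^(b^c). The correct rule is (a^b)^c = a^(b×c). The actual value is (2^3)^4 = 2^12 = 4096, not 2^81 = 2417851639229258349412352.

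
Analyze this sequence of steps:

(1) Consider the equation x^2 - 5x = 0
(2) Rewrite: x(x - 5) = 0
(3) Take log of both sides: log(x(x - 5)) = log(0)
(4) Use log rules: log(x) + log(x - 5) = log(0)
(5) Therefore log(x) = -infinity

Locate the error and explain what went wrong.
Step 3: Take log of both sides: log(x(x - 5)) = log(0)

Step 3 takes the logarithm of both sides, resulting in log(0) on the right side. The logarithm is only defined for positive numbers; log(0) is undefined (approaches negative infinity). This operation is invalid.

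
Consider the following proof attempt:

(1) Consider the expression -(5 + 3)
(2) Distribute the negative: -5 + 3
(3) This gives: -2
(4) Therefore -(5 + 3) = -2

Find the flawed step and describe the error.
Step 2: Distribute the negative: -5 + 3

Step 2 incorrectly distributes the negative sign. The correct distribution is -(5 + 3) = -5 - 3 = -8. The negative must be applied to both terms, not just the first. The error treats -(5 + 3) as -5 + 3, which equals -2 instead of -8.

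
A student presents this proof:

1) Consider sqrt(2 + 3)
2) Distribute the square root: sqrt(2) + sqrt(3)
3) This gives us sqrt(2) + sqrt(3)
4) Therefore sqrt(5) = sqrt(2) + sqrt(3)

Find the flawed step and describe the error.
Step 2: Distribute the square root: sqrt(2) + sqrt(3)

Step 2 incorrectly 'distributes' the square root over addition. The square root function does not distribute: sqrt(a + b) ≠ sqrt(a) + sqrt(b). In fact, sqrt(2 + 3) = sqrt(5) ≈ 2.2361, while sqrt(2) + sqrt(3) ≈ 3.1463.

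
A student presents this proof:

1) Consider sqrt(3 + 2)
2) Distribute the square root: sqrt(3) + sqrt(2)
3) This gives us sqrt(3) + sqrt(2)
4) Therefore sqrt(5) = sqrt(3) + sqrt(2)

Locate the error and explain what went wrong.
Step 2: Distribute the square root: sqrt(3) + sqrt(2)

Step 2 incorrectly 'distributes' the square root over addition. The square root function does not distribute: sqrt(a + b) ≠ sqrt(a) + sqrt(b). In fact, sqrt(3 + 2) = sqrt(5) ≈ 2.2361, while sqrt(3) + sqrt(2) ≈ 3.1463.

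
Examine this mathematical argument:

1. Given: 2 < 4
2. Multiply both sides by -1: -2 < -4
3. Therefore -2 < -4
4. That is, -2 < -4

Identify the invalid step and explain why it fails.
Step 2: Multiply both sides by -1: -2 < -4

Step 2 multiplies both sides by -1 but fails to reverse the inequality sign. When multiplying (or dividing) an inequality by a negative number, the direction must be reversed. Since 2 < 4, we should get -2 > -4, i.e., -2 > -4.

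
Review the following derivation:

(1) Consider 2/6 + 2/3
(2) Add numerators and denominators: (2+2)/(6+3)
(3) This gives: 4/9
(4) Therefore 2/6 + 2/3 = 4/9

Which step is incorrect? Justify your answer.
Step 2: Add numerators and denominators: (2+2)/(6+3)

Step 2 incorrectly adds fractions by separately adding numerators and denominators. This is wrong. The correct method requires a common denominator: 2/6 + 2/3 = (2×3 + 2×6)/(6×3) = 18/18 = 1. The method used gives 4/9, which is different.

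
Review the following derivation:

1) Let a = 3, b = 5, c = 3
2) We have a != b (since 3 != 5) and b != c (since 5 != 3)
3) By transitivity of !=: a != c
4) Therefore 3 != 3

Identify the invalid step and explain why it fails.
Step 3: By transitivity of !=: a != c

Step 3 incorrectly applies transitivity to the '!=' relation. Transitivity states: if a R b and b R c, then a R c. However, '!=' is not transitive. Counterexample: 3 != 5 and 5 != 3, but 3 = 3 (both equal 3). Transitivity holds for relations like <, <=, =, but not for !=.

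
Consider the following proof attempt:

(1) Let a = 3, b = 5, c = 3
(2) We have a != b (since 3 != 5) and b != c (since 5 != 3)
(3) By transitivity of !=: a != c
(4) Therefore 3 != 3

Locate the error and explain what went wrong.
Step 3: By transitivity of !=: a != c

Step 3 incorrectly applies transitivity to the '!=' relation. Transitivity states: if a R b and b R c, then a R c. However, '!=' is not transitive. Counterexample: 3 != 5 and 5 != 3, but 3 = 3 (both equal 3). Transitivity holds for relations like <, <=, =, but not for !=.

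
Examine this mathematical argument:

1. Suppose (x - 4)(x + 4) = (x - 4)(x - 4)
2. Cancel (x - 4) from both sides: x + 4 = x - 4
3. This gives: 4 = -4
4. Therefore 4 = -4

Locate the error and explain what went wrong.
Step 2: Cancel (x - 4) from both sides: x + 4 = x - 4

Step 2 cancels (x - 4) from both sides. This is only valid if (x - 4) ≠ 0, i.e., x ≠ 4. When x = 4, both sides equal zero regardless of the other factors. The correct approach requires considering x = 4 as a separate case.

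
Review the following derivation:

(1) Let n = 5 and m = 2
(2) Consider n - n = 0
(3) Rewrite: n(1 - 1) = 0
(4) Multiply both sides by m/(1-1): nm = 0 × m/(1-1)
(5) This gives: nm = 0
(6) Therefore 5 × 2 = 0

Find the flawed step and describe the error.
Step 4: Multiply both sides by m/(1-1): nm = 0 × m/(1-1)

Step 4 multiplies both sides by m/(1-1). However, 1-1 = 0, so this is multiplication by m/0, which is undefined. We cannot multiply by an undefined expression.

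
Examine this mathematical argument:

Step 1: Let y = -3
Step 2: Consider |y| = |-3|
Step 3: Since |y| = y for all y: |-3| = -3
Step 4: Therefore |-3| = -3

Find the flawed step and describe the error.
Step 3: Since |y| = y for all y: |-3| = -3

Step 3 incorrectly states that |y| = y for all y. The correct definition is |y| = y when y >= 0, and |y| = -y when y < 0. Since -3 < 0, we have |-3| = -(-3) = 3, not -3.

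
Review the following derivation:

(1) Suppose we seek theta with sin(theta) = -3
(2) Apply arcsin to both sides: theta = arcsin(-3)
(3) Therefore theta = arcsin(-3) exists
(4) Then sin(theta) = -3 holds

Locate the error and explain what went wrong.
Step 2: Apply arcsin to both sides: theta = arcsin(-3)

Step 2 applies arcsin to -3. However, arcsin(x) is only defined for x in [-1, 1] because sin(theta) can only produce values in that range. Since |-3| > 1, arcsin(-3) is undefined. There is no angle whose sine equals -3.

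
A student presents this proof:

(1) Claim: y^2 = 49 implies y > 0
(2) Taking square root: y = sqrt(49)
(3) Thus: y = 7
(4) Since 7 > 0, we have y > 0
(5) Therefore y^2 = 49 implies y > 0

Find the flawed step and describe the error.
Step 2: Taking square root: y = sqrt(49)

Step 2 takes the square root and assumes the positive root only. The equation y^2 = 49 actually has two solutions: y = 7 and y = -7. The proof silently assumes y > 0 without justification, then uses this assumption to conclude y > 0, which is circular. The counterexample y = -7 shows the claim is false.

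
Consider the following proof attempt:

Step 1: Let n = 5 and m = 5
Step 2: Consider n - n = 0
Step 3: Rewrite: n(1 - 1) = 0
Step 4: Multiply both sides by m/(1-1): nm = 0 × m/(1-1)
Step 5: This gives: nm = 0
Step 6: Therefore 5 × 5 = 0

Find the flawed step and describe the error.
Step 4: Multiply both sides by m/(1-1): nm = 0 × m/(1-1)

Step 4 multiplies both sides by m/(1-1). However, 1-1 = 0, so this is multiplication by m/0, which is undefined. We cannot multiply by an undefined expression.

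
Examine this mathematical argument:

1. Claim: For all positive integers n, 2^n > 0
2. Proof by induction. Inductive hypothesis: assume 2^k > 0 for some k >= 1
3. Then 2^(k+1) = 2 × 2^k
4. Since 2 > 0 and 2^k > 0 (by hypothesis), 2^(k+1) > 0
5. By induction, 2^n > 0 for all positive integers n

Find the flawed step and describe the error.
Step 5: By induction, 2^n > 0 for all positive integers n

Step 5 concludes the proof by induction, but no base case was ever established. A valid induction proof requires: (1) a base case proving 2^1 > 0, and (2) an inductive step showing IF 2^k > 0 THEN 2^(k+1) > 0. Steps 2-4 correctly establish the inductive step, but without the base case the conclusion in step 5 does not follow.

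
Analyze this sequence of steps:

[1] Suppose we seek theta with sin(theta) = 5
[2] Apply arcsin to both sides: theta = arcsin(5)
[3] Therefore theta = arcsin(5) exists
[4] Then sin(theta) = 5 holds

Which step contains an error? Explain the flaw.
Step 2: Apply arcsin to both sides: theta = arcsin(5)

Step 2 applies arcsin to 5. However, arcsin(x) is only defined for x in [-1, 1] because sin(theta) can only produce values in that range. Since |5| > 1, arcsin(5) is undefined. There is no angle whose sine equals 5.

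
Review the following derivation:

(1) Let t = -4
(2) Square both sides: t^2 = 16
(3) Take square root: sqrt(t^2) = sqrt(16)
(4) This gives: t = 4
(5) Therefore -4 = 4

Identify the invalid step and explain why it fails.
Step 4: This gives: t = 4

Step 4 incorrectly states that sqrt(t^2) = t. The correct identity is sqrt(t^2) = |t|. Since t = -4 < 0, we have sqrt(t^2) = |-4| = 4, not t = -4.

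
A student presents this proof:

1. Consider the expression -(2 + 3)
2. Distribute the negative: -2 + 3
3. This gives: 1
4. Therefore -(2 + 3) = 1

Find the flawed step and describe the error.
Step 2: Distribute the negative: -2 + 3

Step 2 incorrectly distributes the negative sign. The correct distribution is -(2 + 3) = -2 - 3 = -5. The negative must be applied to both terms, not just the first. The error treats -(2 + 3) as -2 + 3, which equals 1 instead of -5.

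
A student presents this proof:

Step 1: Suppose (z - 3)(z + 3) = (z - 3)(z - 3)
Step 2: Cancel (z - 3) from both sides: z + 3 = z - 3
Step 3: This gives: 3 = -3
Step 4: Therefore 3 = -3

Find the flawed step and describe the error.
Step 2: Cancel (z - 3) from both sides: z + 3 = z - 3

Step 2 cancels (z - 3) from both sides. This is only valid if (z - 3) ≠ 0, i.e., z ≠ 3. When z = 3, both sides equal zero regardless of the other factors. The correct approach requires considering z = 3 as a separate case.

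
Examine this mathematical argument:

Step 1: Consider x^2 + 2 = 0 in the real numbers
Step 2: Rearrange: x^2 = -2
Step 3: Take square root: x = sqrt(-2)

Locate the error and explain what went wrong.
Step 3: Take square root: x = sqrt(-2)

Step 3 takes the square root of -2, which is negative. In the real number system, the square root of a negative number is undefined. The equation x^2 + 2 = 0 has no real solutions. Square roots of negative numbers only exist in the complex numbers.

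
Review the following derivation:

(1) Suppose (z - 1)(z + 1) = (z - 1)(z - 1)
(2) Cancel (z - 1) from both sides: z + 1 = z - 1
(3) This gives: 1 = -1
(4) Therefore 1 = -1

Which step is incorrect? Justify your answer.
Step 2: Cancel (z - 1) from both sides: z + 1 = z - 1

Step 2 cancels (z - 1) from both sides. This is only valid if (z - 1) ≠ 0, i.e., z ≠ 1. When z = 1, both sides equal zero regardless of the other factors. The correct approach requires considering z = 1 as a separate case.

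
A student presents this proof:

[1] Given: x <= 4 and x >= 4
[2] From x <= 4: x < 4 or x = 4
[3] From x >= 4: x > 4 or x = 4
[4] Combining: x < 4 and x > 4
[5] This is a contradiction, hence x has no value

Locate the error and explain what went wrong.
Step 4: Combining: x < 4 and x > 4

Step 4 incorrectly combines the conditions. From x <= 4 and x >= 4, the intersection is x = 4. The error treats the 'or' cases as 'and' requirements. The correct conclusion is that x = 4 is the unique solution, not that no solution exists.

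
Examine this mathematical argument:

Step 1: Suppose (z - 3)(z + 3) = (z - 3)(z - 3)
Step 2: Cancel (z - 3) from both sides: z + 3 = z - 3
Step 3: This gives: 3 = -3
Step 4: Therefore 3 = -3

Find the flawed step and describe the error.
Step 2: Cancel (z - 3) from both sides: z + 3 = z - 3

Step 2 cancels (z - 3) from both sides. This is only valid if (z - 3) ≠ 0, i.e., z ≠ 3. When z = 3, both sides equal zero regardless of the other factors. The correct approach requires considering z = 3 as a separate case.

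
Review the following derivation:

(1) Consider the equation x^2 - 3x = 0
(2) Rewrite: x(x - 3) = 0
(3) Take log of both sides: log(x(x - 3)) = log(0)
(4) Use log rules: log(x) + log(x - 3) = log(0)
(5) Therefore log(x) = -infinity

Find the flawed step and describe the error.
Step 3: Take log of both sides: log(x(x - 3)) = log(0)

Step 3 takes the logarithm of both sides, resulting in log(0) on the right side. The logarithm is only defined for positive numbers; log(0) is undefined (approaches negative infinity). This operation is invalid.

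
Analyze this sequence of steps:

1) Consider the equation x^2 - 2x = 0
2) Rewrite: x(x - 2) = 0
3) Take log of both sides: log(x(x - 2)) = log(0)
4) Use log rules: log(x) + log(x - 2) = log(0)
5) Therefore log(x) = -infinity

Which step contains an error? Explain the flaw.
Step 3: Take log of both sides: log(x(x - 2)) = log(0)

Step 3 takes the logarithm of both sides, resulting in log(0) on the right side. The logarithm is only defined for positive numbers; log(0) is undefined (approaches negative infinity). This operation is invalid.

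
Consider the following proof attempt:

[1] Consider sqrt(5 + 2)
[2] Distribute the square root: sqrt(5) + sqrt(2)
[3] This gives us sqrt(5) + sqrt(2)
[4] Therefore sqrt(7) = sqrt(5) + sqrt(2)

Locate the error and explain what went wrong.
Step 2: Distribute the square root: sqrt(5) + sqrt(2)

Step 2 incorrectly 'distributes' the square root over addition. The square root function does not distribute: sqrt(a + b) ≠ sqrt(a) + sqrt(b). In fact, sqrt(5 + 2) = sqrt(7) ≈ 2.6458, while sqrt(5) + sqrt(2) ≈ 3.6503.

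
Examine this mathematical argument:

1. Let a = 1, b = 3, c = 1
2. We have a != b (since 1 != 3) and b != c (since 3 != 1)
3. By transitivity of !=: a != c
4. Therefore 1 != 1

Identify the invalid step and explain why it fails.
Step 3: By transitivity of !=: a != c

Step 3 incorrectly applies transitivity to the '!=' relation. Transitivity states: if a R b and b R c, then a R c. However, '!=' is not transitive. Counterexample: 1 != 3 and 3 != 1, but 1 = 1 (both equal 1). Transitivity holds for relations like <, <=, =, but not for !=.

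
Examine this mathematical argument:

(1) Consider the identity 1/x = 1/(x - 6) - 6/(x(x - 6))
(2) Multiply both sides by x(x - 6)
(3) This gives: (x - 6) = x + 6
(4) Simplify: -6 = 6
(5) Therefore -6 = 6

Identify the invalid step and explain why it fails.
Step 3: This gives: (x - 6) = x + 6

Step 3 makes a sign error when clearing denominators. Multiplying -6/(x(x - 6)) by x(x - 6) gives -6, not +6. The correct result is (x - 6) = x - 6, which is trivially true, not (x - 6) = x + 6. (Step 1 is a valid identity: 1/(x - 6) - 6/(x(x - 6)) = (x - 6)/(x(x - 6)) = 1/x.)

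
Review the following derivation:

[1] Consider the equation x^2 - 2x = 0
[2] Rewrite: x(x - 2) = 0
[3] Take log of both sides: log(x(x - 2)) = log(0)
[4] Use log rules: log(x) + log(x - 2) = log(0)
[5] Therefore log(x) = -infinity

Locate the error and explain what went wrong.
Step 3: Take log of both sides: log(x(x - 2)) = log(0)

Step 3 takes the logarithm of both sides, resulting in log(0) on the right side. The logarithm is only defined for positive numbers; log(0) is undefined (approaches negative infinity). This operation is invalid.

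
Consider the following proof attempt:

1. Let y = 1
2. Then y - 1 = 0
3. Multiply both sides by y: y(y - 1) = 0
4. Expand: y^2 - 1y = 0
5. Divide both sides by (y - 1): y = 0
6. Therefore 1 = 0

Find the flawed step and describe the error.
Step 5: Divide both sides by (y - 1): y = 0

Step 5 divides both sides by (y - 1). However, since y = 1, we have (y - 1) = 0. Division by zero is undefined, making this step invalid.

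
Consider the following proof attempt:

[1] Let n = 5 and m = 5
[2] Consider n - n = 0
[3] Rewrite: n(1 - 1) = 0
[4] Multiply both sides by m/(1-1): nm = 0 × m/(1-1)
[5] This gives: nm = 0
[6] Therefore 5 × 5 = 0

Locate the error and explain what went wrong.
Step 4: Multiply both sides by m/(1-1): nm = 0 × m/(1-1)

Step 4 multiplies both sides by m/(1-1). However, 1-1 = 0, so this is multiplication by m/0, which is undefined. We cannot multiply by an undefined expression.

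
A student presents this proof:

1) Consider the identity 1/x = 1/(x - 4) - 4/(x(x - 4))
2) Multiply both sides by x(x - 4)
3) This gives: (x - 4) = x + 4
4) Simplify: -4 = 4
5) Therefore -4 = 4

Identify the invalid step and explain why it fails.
Step 3: This gives: (x - 4) = x + 4

Step 3 makes a sign error when clearing denominators. Multiplying -4/(x(x - 4)) by x(x - 4) gives -4, not +4. The correct result is (x - 4) = x - 4, which is trivially true, not (x - 4) = x + 4. (Step 1 is a valid identity: 1/(x - 4) - 4/(x(x - 4)) = (x - 4)/(x(x - 4)) = 1/x.)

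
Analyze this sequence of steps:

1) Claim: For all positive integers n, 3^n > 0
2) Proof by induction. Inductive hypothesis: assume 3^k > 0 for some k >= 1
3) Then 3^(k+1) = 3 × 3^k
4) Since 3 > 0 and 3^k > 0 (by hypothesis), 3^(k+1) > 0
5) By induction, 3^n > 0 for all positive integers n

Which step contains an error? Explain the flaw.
Step 5: By induction, 3^n > 0 for all positive integers n

Step 5 concludes the proof by induction, but no base case was ever established. A valid induction proof requires: (1) a base case proving 3^1 > 0, and (2) an inductive step showing IF 3^k > 0 THEN 3^(k+1) > 0. Steps 2-4 correctly establish the inductive step, but without the base case the conclusion in step 5 does not follow.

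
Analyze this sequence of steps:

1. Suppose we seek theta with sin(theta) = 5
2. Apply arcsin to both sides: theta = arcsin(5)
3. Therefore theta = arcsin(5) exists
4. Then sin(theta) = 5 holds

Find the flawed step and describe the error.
Step 2: Apply arcsin to both sides: theta = arcsin(5)

Step 2 applies arcsin to 5. However, arcsin(x) is only defined for x in [-1, 1] because sin(theta) can only produce values in that range. Since |5| > 1, arcsin(5) is undefined. There is no angle whose sine equals 5.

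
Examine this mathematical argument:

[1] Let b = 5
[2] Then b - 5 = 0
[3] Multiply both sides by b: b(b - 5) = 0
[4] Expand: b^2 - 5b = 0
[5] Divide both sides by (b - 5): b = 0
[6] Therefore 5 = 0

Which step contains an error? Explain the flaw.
Step 5: Divide both sides by (b - 5): b = 0

Step 5 divides both sides by (b - 5). However, since b = 5, we have (b - 5) = 0. Division by zero is undefined, making this step invalid.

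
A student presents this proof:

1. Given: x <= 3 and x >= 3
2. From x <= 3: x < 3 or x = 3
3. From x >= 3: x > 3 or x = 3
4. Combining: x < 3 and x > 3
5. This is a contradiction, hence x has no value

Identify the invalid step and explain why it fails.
Step 4: Combining: x < 3 and x > 3

Step 4 incorrectly combines the conditions. From x <= 3 and x >= 3, the intersection is x = 3. The error treats the 'or' cases as 'and' requirements. The correct conclusion is that x = 3 is the unique solution, not that no solution exists.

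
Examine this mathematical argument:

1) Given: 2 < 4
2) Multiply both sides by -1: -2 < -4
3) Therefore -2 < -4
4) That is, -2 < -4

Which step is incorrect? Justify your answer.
Step 2: Multiply both sides by -1: -2 < -4

Step 2 multiplies both sides by -1 but fails to reverse the inequality sign. When multiplying (or dividing) an inequality by a negative number, the direction must be reversed. Since 2 < 4, we should get -2 > -4, i.e., -2 > -4.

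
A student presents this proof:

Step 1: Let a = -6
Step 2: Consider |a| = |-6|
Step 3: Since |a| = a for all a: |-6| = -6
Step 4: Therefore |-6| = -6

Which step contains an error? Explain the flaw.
Step 3: Since |a| = a for all a: |-6| = -6

Step 3 incorrectly states that |a| = a for all a. The correct definition is |a| = a when a >= 0, and |a| = -a when a < 0. Since -6 < 0, we have |-6| = -(-6) = 6, not -6.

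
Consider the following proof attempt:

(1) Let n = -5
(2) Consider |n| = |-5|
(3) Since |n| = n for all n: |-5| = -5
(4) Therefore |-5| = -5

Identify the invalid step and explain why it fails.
Step 3: Since |n| = n for all n: |-5| = -5

Step 3 incorrectly states that |n| = n for all n. The correct definition is |n| = n when n >= 0, and |n| = -n when n < 0. Since -5 < 0, we have |-5| = -(-5) = 5, not -5.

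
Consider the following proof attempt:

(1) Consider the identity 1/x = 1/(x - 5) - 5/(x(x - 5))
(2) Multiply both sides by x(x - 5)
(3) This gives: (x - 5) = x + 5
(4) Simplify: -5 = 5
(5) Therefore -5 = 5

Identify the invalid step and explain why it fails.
Step 3: This gives: (x - 5) = x + 5

Step 3 makes a sign error when clearing denominators. Multiplying -5/(x(x - 5)) by x(x - 5) gives -5, not +5. The correct result is (x - 5) = x - 5, which is trivially true, not (x - 5) = x + 5. (Step 1 is a valid identity: 1/(x - 5) - 5/(x(x - 5)) = (x - 5)/(x(x - 5)) = 1/x.)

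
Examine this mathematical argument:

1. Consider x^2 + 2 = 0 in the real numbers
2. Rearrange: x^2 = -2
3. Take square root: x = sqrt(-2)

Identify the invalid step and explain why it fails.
Step 3: Take square root: x = sqrt(-2)

Step 3 takes the square root of -2, which is negative. In the real number system, the square root of a negative number is undefined. The equation x^2 + 2 = 0 has no real solutions. Square roots of negative numbers only exist in the complex numbers.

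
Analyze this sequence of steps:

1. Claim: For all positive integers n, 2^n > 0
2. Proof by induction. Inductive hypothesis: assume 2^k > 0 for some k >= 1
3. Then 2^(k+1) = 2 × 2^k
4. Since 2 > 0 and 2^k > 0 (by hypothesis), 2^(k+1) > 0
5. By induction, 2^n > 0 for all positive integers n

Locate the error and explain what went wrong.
Step 5: By induction, 2^n > 0 for all positive integers n

Step 5 concludes the proof by induction, but no base case was ever established. A valid induction proof requires: (1) a base case proving 2^1 > 0, and (2) an inductive step showing IF 2^k > 0 THEN 2^(k+1) > 0. Steps 2-4 correctly establish the inductive step, but without the base case the conclusion in step 5 does not follow.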